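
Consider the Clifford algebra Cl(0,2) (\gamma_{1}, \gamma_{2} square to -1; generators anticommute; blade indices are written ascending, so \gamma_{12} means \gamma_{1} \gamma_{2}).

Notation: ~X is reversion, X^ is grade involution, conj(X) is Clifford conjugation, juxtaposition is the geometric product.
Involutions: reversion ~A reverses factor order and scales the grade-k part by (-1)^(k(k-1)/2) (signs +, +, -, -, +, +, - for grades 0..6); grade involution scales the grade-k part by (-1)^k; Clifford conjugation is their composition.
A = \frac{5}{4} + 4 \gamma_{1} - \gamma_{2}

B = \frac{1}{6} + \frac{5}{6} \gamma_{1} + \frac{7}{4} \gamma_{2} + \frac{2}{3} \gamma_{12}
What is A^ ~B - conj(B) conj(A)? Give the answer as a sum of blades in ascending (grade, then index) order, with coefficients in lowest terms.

first term: \frac{43}{24} - \frac{7}{24} \gamma_{1} - \frac{5}{16} \gamma_{2} - \frac{26}{3} \gamma_{12}
second term: -\frac{11}{8} - \frac{25}{24} \gamma_{1} + \frac{31}{48} \gamma_{2} - \frac{26}{3} \gamma_{12}
Answer: \frac{19}{6} + \frac{3}{4} \gamma_{1} - \frac{23}{24} \gamma_{2}


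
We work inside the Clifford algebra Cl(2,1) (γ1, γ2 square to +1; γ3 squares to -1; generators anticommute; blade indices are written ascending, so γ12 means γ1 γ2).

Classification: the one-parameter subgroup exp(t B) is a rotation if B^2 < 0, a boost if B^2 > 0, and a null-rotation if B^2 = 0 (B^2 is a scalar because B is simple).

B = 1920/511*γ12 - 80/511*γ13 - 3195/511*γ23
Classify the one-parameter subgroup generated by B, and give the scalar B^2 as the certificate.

B^2 term by term: the squares give (1920/511)^2*(γ12)^2 + (-80/511)^2*(γ13)^2 + (-3195/511)^2*(γ23)^2 = 3686400/261121*(-1) + 6400/261121*(+1) + 10208025/261121*(+1) = 25 (each basis 2-blade squares to minus the product of its generators' squares); cross terms between blades sharing an index anticommute and cancel. So B^2 = 25.
Answer: boost, certificate B^2 = 25. Check the certificate: B^2 = 25, and that sign is decisive whatever form B takes.


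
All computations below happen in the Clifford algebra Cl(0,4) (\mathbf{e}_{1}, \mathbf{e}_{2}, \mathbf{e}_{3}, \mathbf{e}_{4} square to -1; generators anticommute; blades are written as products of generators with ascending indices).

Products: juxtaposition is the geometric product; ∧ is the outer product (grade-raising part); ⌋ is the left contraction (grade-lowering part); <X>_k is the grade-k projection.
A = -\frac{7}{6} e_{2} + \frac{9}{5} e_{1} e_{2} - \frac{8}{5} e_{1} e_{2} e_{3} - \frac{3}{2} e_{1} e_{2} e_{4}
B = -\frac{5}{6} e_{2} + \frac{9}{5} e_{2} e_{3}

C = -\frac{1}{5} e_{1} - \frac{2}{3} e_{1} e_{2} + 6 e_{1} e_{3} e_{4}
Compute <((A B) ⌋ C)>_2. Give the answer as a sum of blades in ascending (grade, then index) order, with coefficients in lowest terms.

step 1: -\frac{35}{36} + \frac{219}{50} e_{1} + \frac{21}{10} e_{3} - \frac{143}{75} e_{1} e_{3} + \frac{5}{4} e_{1} e_{4} + \frac{27}{10} e_{1} e_{3} e_{4}
step 2: \frac{4269}{250} + \frac{7}{36} e_{1} + \frac{73}{25} e_{2} + \frac{15}{2} e_{3} + \frac{286}{25} e_{4} + \frac{35}{54} e_{1} e_{2} + \frac{63}{5} e_{1} e_{4} - \frac{657}{25} e_{3} e_{4} - \frac{35}{6} e_{1} e_{3} e_{4}
step 3: \frac{35}{54} e_{1} e_{2} + \frac{63}{5} e_{1} e_{4} - \frac{657}{25} e_{3} e_{4}
Answer: \frac{35}{54} e_{1} e_{2} + \frac{63}{5} e_{1} e_{4} - \frac{657}{25} e_{3} e_{4}


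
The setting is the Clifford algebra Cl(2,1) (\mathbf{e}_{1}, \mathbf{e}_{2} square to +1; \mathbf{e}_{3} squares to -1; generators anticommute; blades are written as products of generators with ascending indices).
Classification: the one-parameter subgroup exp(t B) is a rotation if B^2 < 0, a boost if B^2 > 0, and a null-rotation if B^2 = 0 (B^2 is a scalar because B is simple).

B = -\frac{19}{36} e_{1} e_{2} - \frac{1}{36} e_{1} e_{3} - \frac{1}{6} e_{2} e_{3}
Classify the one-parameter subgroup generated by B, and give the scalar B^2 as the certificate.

B^2 term by term: the squares give (-\frac{19}{36})^2*(e_{1} e_{2})^2 + (-\frac{1}{36})^2*(e_{1} e_{3})^2 + (-\frac{1}{6})^2*(e_{2} e_{3})^2 = \frac{361}{1296}*(-1) + \frac{1}{1296}*(+1) + \frac{1}{36}*(+1) = -\frac{1}{4} (each basis 2-blade squares to minus the product of its generators' squares); cross terms between blades sharing an index anticommute and cancel. So B^2 = -\frac{1}{4}.
Answer: rotation, certificate B^2 = -\frac{1}{4}. Check the certificate: B^2 = -\frac{1}{4}, and that sign is decisive whatever form B takes.


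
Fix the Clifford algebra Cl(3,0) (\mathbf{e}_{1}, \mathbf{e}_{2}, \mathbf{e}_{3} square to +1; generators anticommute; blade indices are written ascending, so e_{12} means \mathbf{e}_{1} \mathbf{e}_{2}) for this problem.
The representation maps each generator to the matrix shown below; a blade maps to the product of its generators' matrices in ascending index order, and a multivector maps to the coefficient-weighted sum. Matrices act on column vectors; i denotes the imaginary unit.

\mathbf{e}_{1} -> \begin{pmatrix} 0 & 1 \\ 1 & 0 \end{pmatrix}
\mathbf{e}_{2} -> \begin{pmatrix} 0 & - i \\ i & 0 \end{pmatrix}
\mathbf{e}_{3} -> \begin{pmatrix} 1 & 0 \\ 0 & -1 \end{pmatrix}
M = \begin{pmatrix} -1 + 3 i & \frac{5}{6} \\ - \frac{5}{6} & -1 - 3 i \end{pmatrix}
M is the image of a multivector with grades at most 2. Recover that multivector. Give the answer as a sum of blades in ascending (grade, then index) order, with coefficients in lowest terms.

Method: 1, rho(e_{1}), rho(e_{2}), rho(e_{3}) form a trace-orthogonal basis of the 2x2 complex matrices (tr(X Y) = 2 if X = Y, else 0), so M = m0*1 + m1*rho(e_{1}) + m2*rho(e_{2}) + m3*rho(e_{3}) with m0 = tr(M)/2 = -1, m1 = tr(M rho(e_{1}))/2 = 0, m2 = tr(M rho(e_{2}))/2 = \frac{5 i}{6}, m3 = tr(M rho(e_{3}))/2 = 3 i.
Multiplying table entries, the bivector images are rho(e_{12}) = i*rho(e_{3}), rho(e_{13}) = -i*rho(e_{2}), rho(e_{23}) = i*rho(e_{1}); with real blade coefficients the real parts of m0..m3 are the coefficients of 1, e_{1}, e_{2}, e_{3} and the imaginary parts give the bivectors (e_{23}: Im m1, e_{13}: -Im m2, e_{12}: Im m3).
Answer: -1 + 3 e_{12} - \frac{5}{6} e_{13}


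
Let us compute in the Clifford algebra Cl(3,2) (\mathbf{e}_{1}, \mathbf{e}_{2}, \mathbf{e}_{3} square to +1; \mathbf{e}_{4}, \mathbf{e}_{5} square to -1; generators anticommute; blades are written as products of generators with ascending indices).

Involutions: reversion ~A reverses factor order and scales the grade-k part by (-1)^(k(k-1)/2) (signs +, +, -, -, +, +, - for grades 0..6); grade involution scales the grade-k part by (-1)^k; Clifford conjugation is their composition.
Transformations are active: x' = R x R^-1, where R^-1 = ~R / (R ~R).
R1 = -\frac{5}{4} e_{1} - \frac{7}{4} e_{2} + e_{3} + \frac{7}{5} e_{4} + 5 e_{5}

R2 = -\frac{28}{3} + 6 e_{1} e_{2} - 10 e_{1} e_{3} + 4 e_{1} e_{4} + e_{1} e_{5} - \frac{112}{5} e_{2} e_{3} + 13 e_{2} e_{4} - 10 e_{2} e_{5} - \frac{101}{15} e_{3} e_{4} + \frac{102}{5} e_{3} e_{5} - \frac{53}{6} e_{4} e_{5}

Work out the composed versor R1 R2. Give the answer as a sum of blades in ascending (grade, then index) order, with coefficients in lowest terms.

Distribute over the terms of R1 (each basis-blade product reordered to ascending indices, repeated generators contracted through their squares):
(-\frac{5}{4} e_{1}) R2 = \frac{35}{3} e_{1} - \frac{15}{2} e_{2} + \frac{25}{2} e_{3} - 5 e_{4} - \frac{5}{4} e_{5} + 28 e_{1} e_{2} e_{3} - \frac{65}{4} e_{1} e_{2} e_{4} + \frac{25}{2} e_{1} e_{2} e_{5} + \frac{101}{12} e_{1} e_{3} e_{4} - \frac{51}{2} e_{1} e_{3} e_{5} + \frac{265}{24} e_{1} e_{4} e_{5}
(-\frac{7}{4} e_{2}) R2 = \frac{21}{2} e_{1} + \frac{49}{3} e_{2} + \frac{196}{5} e_{3} - \frac{91}{4} e_{4} + \frac{35}{2} e_{5} - \frac{35}{2} e_{1} e_{2} e_{3} + 7 e_{1} e_{2} e_{4} + \frac{7}{4} e_{1} e_{2} e_{5} + \frac{707}{60} e_{2} e_{3} e_{4} - \frac{357}{10} e_{2} e_{3} e_{5} + \frac{371}{24} e_{2} e_{4} e_{5}
(e_{3}) R2 = 10 e_{1} + \frac{112}{5} e_{2} - \frac{28}{3} e_{3} - \frac{101}{15} e_{4} + \frac{102}{5} e_{5} + 6 e_{1} e_{2} e_{3} - 4 e_{1} e_{3} e_{4} - e_{1} e_{3} e_{5} - 13 e_{2} e_{3} e_{4} + 10 e_{2} e_{3} e_{5} - \frac{53}{6} e_{3} e_{4} e_{5}
(\frac{7}{5} e_{4}) R2 = \frac{28}{5} e_{1} + \frac{91}{5} e_{2} - \frac{707}{75} e_{3} - \frac{196}{15} e_{4} + \frac{371}{30} e_{5} + \frac{42}{5} e_{1} e_{2} e_{4} - 14 e_{1} e_{3} e_{4} - \frac{7}{5} e_{1} e_{4} e_{5} - \frac{784}{25} e_{2} e_{3} e_{4} + 14 e_{2} e_{4} e_{5} - \frac{714}{25} e_{3} e_{4} e_{5}
(5 e_{5}) R2 = 5 e_{1} - 50 e_{2} + 102 e_{3} - \frac{265}{6} e_{4} - \frac{140}{3} e_{5} + 30 e_{1} e_{2} e_{5} - 50 e_{1} e_{3} e_{5} + 20 e_{1} e_{4} e_{5} - 112 e_{2} e_{3} e_{5} + 65 e_{2} e_{4} e_{5} - \frac{101}{3} e_{3} e_{4} e_{5}
Summing the partial products and collecting blades:
Answer: \frac{1283}{30} e_{1} - \frac{17}{30} e_{2} + \frac{6747}{50} e_{3} - \frac{5503}{60} e_{4} + \frac{47}{20} e_{5} + \frac{33}{2} e_{1} e_{2} e_{3} - \frac{17}{20} e_{1} e_{2} e_{4} + \frac{177}{4} e_{1} e_{2} e_{5} - \frac{115}{12} e_{1} e_{3} e_{4} - \frac{153}{2} e_{1} e_{3} e_{5} + \frac{3557}{120} e_{1} e_{4} e_{5} - \frac{9773}{300} e_{2} e_{3} e_{4} - \frac{1377}{10} e_{2} e_{3} e_{5} + \frac{2267}{24} e_{2} e_{4} e_{5} - \frac{3553}{50} e_{3} e_{4} e_{5}


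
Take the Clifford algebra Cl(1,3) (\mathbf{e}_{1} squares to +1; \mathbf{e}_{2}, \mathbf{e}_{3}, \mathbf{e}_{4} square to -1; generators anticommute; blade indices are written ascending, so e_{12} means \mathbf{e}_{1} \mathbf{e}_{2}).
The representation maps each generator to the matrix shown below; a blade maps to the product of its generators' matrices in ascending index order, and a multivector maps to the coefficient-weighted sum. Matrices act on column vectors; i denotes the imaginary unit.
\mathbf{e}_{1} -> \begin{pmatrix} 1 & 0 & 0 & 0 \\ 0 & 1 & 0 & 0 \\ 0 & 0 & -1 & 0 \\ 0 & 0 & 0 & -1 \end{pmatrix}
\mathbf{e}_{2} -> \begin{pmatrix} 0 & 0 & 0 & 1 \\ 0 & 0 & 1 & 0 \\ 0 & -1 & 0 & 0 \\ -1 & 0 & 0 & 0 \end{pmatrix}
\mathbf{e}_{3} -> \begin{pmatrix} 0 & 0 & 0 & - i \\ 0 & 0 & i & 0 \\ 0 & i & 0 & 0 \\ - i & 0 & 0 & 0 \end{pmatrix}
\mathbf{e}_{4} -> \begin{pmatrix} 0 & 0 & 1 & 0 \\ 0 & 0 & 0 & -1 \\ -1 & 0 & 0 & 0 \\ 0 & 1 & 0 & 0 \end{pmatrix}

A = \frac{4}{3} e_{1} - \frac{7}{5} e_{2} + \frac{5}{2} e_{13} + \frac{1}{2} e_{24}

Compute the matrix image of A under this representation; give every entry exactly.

Bivector images (products of the table entries): rho(e_{13}) = rho(\mathbf{e}_{1})rho(\mathbf{e}_{3}) = \begin{pmatrix} 0 & 0 & 0 & - i \\ 0 & 0 & i & 0 \\ 0 & - i & 0 & 0 \\ i & 0 & 0 & 0 \end{pmatrix}; rho(e_{24}) = rho(\mathbf{e}_{2})rho(\mathbf{e}_{4}) = \begin{pmatrix} 0 & 1 & 0 & 0 \\ -1 & 0 & 0 & 0 \\ 0 & 0 & 0 & 1 \\ 0 & 0 & -1 & 0 \end{pmatrix}.
M = (\frac{4}{3})*rho(e_{1}) + (-\frac{7}{5})*rho(e_{2}) + (\frac{5}{2})*rho(e_{13}) + (\frac{1}{2})*rho(e_{24}), summed entrywise:
Answer: \begin{pmatrix} \frac{4}{3} & \frac{1}{2} & 0 & - \frac{7}{5} - \frac{5 i}{2} \\ - \frac{1}{2} & \frac{4}{3} & - \frac{7}{5} + \frac{5 i}{2} & 0 \\ 0 & \frac{7}{5} - \frac{5 i}{2} & - \frac{4}{3} & \frac{1}{2} \\ \frac{7}{5} + \frac{5 i}{2} & 0 & - \frac{1}{2} & - \frac{4}{3} \end{pmatrix}


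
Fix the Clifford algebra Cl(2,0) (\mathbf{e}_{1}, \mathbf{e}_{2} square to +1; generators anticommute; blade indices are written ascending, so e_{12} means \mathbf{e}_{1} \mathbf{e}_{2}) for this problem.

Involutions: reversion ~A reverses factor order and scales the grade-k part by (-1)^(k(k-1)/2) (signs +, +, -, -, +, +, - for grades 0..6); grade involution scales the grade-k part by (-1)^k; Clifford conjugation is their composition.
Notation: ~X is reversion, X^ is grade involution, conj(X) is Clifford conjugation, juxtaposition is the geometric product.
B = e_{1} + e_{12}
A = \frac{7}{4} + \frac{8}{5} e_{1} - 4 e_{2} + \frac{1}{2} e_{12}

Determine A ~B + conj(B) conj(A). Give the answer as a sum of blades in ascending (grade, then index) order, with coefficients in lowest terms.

first term: \frac{21}{10} - \frac{9}{4} e_{1} - \frac{21}{10} e_{2} + \frac{9}{4} e_{12}
second term: \frac{11}{10} - \frac{23}{4} e_{1} - \frac{11}{10} e_{2} - \frac{23}{4} e_{12}
Answer: \frac{16}{5} - 8 e_{1} - \frac{16}{5} e_{2} - \frac{7}{2} e_{12}


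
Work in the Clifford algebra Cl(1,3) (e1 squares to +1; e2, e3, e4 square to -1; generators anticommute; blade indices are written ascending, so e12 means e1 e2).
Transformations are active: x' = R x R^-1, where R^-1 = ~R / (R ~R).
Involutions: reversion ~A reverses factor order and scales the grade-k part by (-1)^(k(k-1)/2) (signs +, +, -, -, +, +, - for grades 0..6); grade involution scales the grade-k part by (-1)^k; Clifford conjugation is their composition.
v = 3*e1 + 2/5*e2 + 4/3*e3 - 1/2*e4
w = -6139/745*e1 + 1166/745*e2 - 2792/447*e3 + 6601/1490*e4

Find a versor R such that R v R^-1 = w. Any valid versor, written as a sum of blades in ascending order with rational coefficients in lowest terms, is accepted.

Here q(v) = q(w) = 6131/900; the classical choice R = v + w = -3904/745*e1 + 1464/745*e2 - 732/149*e3 + 2928/745*e4 then realises v -> w under the sandwich.
Answer: -3904/745*e1 + 1464/745*e2 - 732/149*e3 + 2928/745*e4


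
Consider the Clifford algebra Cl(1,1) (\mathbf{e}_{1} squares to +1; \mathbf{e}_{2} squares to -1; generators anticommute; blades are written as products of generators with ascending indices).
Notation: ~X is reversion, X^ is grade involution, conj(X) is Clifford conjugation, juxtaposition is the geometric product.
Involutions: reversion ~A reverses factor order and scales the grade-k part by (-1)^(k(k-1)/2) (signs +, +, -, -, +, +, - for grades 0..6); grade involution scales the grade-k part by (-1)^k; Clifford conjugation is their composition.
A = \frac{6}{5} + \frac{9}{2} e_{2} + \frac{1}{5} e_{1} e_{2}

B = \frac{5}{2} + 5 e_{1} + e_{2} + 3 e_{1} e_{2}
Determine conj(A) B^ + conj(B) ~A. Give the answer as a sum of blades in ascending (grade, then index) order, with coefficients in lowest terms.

first term: -\frac{21}{10} - \frac{197}{10} e_{1} - \frac{269}{20} e_{2} - \frac{97}{5} e_{1} e_{2}
second term: \frac{81}{10} + \frac{77}{10} e_{1} + \frac{221}{20} e_{2} - \frac{133}{5} e_{1} e_{2}
Answer: 6 - 12 e_{1} - \frac{12}{5} e_{2} - 46 e_{1} e_{2}


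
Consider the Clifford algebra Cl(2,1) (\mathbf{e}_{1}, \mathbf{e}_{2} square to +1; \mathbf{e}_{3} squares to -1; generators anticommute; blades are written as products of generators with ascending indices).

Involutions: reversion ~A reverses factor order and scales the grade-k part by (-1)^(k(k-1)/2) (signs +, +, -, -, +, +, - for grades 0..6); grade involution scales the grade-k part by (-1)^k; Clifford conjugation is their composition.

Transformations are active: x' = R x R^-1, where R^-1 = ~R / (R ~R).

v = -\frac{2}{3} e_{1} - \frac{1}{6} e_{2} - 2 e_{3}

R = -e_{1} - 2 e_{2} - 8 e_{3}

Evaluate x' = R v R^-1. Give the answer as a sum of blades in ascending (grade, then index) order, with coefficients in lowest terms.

~R = -e_{1} - 2 e_{2} - 8 e_{3}, and R ~R = -59, so R^-1 = ~R / (-59).
R v = -15 - \frac{7}{6} e_{1} e_{2} - \frac{10}{3} e_{1} e_{3} + \frac{8}{3} e_{2} e_{3}
Answer: \frac{28}{177} e_{1} - \frac{301}{354} e_{2} - \frac{122}{59} e_{3}


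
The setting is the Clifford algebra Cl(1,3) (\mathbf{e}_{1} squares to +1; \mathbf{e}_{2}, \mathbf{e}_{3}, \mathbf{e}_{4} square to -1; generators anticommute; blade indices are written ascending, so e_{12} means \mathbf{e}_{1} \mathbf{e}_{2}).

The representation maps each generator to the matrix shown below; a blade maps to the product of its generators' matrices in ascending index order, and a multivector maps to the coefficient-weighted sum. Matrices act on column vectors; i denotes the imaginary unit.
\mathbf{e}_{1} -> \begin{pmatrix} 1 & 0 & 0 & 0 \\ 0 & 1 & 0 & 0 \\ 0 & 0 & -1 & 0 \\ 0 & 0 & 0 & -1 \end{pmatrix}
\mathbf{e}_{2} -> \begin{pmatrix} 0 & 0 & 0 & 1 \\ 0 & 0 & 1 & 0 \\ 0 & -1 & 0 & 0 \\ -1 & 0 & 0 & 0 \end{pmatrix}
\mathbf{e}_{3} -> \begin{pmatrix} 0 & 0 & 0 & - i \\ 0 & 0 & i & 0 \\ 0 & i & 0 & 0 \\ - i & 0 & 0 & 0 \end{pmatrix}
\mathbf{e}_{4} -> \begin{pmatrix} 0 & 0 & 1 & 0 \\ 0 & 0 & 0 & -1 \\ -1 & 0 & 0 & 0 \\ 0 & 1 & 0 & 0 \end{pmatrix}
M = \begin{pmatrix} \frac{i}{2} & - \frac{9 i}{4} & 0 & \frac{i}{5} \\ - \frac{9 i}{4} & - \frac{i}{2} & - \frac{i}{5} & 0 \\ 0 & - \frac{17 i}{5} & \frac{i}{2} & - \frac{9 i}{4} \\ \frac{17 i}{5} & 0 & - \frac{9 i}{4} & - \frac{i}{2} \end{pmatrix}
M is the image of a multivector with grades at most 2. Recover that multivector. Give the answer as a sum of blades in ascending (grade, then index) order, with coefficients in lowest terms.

Method: the blade images are trace-orthogonal — tr(rho(e_A) rho(e_B)^-1) = 4 if A = B and 0 otherwise — and rho(e_A)^-1 = (e_A)^2 * rho(e_A) with (e_A)^2 = +1 or -1, so the coefficient of e_A in the preimage is (e_A)^2 * tr(M rho(e_A))/4.
Nonzero projections over blades of grade <= 2: e_{3}: (e_{3})^2 = -1, tr(M rho(e_{3})) = \frac{36}{5}, coefficient -\frac{9}{5}; e_{13}: (e_{13})^2 = +1, tr(M rho(e_{13})) = \frac{32}{5}, coefficient \frac{8}{5}; e_{23}: (e_{23})^2 = -1, tr(M rho(e_{23})) = 2, coefficient -\frac{1}{2}; e_{34}: (e_{34})^2 = -1, tr(M rho(e_{34})) = -9, coefficient \frac{9}{4}. Every other blade of grade <= 2 projects to 0.
Answer: -\frac{9}{5} e_{3} + \frac{8}{5} e_{13} - \frac{1}{2} e_{23} + \frac{9}{4} e_{34}


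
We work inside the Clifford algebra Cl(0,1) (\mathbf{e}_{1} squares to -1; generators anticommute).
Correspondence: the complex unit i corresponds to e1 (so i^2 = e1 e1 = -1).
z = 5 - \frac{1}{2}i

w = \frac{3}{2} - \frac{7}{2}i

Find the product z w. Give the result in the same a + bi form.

In blades: z = 5 - \frac{1}{2} e_{1}, w = \frac{3}{2} - \frac{7}{2} e_{1}.
Distribute z over w term by term (generator squares from the signature, products reordered to ascending indices): (5)*w = \frac{15}{2} - \frac{35}{2} e_{1}; (-\frac{1}{2} e_{1})*w = -\frac{7}{4} - \frac{3}{4} e_{1}.
Sum: \frac{23}{4} - \frac{73}{4} e_{1}; translating back through the correspondence:
Answer: \frac{23}{4} - \frac{73}{4}i


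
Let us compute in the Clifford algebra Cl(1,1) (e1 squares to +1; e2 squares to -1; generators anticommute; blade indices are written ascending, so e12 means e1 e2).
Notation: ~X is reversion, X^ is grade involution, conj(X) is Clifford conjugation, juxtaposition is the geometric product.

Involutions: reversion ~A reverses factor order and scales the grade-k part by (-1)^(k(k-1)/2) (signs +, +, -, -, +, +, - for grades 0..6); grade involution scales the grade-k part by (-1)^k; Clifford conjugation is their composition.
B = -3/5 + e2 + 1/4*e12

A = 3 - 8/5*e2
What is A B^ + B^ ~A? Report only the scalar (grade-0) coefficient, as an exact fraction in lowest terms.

first term: -17/5 - 2/5*e1 - 51/25*e2 + 3/4*e12
second term: -17/5 + 2/5*e1 - 51/25*e2 + 3/4*e12
Answer: -34/5


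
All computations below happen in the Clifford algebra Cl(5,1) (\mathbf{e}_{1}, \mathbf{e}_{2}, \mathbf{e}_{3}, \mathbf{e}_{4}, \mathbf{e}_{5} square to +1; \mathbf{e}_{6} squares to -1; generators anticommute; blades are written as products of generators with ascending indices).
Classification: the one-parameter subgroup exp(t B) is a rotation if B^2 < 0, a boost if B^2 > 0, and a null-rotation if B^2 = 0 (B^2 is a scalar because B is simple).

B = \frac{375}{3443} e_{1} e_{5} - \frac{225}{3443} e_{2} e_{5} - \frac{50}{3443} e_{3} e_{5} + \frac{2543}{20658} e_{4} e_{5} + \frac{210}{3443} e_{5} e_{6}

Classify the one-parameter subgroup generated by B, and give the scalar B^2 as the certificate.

B^2 term by term: the squares give (\frac{375}{3443})^2*(e_{1} e_{5})^2 + (-\frac{225}{3443})^2*(e_{2} e_{5})^2 + (-\frac{50}{3443})^2*(e_{3} e_{5})^2 + (\frac{2543}{20658})^2*(e_{4} e_{5})^2 + (\frac{210}{3443})^2*(e_{5} e_{6})^2 = \frac{140625}{11854249}*(-1) + \frac{50625}{11854249}*(-1) + \frac{2500}{11854249}*(-1) + \frac{6466849}{426752964}*(-1) + \frac{44100}{11854249}*(+1) = -\frac{1}{36} (each basis 2-blade squares to minus the product of its generators' squares); cross terms between blades sharing an index anticommute and cancel. So B^2 = -\frac{1}{36}.
Answer: rotation, certificate B^2 = -\frac{1}{36}. Check the certificate: B^2 = -\frac{1}{36}, and that sign is decisive whatever form B takes.


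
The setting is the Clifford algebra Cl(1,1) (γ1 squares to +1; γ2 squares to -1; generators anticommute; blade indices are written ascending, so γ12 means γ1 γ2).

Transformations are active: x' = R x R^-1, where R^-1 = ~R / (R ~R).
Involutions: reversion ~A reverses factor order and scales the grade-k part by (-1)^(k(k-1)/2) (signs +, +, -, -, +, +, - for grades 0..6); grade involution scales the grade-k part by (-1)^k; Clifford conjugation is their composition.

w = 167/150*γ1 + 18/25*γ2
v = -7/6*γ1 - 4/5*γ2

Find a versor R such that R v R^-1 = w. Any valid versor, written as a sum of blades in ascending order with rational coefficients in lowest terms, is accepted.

Key observation: q(v) = q(w) = 649/900 (sandwiches preserve the norm), so R = v + w = -4/75*γ1 - 2/25*γ2 works whenever it is invertible — the component of v along it is kept and (v - w)/2 reverses, sending v to w.
Answer: -4/75*γ1 - 2/25*γ2


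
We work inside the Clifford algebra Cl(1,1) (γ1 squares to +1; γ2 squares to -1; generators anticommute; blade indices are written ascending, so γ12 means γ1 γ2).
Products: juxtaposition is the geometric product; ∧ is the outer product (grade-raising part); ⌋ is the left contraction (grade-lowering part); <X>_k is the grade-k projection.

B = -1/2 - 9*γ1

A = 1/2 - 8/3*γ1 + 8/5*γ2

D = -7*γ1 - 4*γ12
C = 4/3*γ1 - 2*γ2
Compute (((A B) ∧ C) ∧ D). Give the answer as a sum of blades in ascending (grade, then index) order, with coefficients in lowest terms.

step 1: 95/4 - 19/6*γ1 - 4/5*γ2 + 72/5*γ12
step 2: 95/3*γ1 - 95/2*γ2 + 37/5*γ12
step 3: -665/2*γ12
Answer: -665/2*γ12


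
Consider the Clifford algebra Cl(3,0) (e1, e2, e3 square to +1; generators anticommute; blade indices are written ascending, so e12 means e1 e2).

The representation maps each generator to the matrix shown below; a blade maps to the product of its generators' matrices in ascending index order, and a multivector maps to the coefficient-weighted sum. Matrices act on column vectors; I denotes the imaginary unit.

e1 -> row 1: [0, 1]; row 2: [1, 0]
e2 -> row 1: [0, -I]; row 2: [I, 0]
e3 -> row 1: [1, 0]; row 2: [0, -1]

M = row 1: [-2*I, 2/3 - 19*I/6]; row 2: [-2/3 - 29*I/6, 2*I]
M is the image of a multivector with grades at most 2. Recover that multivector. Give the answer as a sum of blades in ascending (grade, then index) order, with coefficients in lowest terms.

Method: 1, rho(e1), rho(e2), rho(e3) form a trace-orthogonal basis of the 2x2 complex matrices (tr(X Y) = 2 if X = Y, else 0), so M = m0*1 + m1*rho(e1) + m2*rho(e2) + m3*rho(e3) with m0 = tr(M)/2 = 0, m1 = tr(M rho(e1))/2 = -4*I, m2 = tr(M rho(e2))/2 = -5/6 + 2*I/3, m3 = tr(M rho(e3))/2 = -2*I.
Multiplying table entries, the bivector images are rho(e12) = I*rho(e3), rho(e13) = -I*rho(e2), rho(e23) = I*rho(e1); with real blade coefficients the real parts of m0..m3 are the coefficients of 1, e1, e2, e3 and the imaginary parts give the bivectors (e23: Im m1, e13: -Im m2, e12: Im m3).
Answer: -5/6*e2 - 2*e12 - 2/3*e13 - 4*e23


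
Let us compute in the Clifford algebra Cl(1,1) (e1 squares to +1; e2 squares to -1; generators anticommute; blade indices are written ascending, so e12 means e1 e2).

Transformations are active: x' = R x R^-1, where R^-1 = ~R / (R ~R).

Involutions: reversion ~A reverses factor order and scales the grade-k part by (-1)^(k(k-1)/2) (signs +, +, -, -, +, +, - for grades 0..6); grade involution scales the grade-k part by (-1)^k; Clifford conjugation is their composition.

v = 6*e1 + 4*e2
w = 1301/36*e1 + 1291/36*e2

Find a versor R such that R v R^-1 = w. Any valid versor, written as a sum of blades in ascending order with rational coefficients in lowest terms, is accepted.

The midline construction: v and w both square to 20, so reflecting in their sum 1517/36*e1 + 1435/36*e2 exchanges them.
Answer: 1517/36*e1 + 1435/36*e2


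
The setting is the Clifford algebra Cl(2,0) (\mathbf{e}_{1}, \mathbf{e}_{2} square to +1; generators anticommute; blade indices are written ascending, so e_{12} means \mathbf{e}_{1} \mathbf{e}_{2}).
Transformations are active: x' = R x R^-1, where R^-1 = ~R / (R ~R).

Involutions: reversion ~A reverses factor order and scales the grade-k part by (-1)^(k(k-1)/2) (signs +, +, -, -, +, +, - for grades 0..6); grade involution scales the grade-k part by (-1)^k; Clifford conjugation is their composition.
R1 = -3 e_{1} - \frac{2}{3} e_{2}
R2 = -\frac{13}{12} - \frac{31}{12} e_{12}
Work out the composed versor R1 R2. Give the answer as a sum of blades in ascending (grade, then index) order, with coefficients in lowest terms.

Distribute over the terms of R1 (each basis-blade product reordered to ascending indices, repeated generators contracted through their squares):
(-3 e_{1}) R2 = \frac{13}{4} e_{1} + \frac{31}{4} e_{2}
(-\frac{2}{3} e_{2}) R2 = -\frac{31}{18} e_{1} + \frac{13}{18} e_{2}
Summing the partial products and collecting blades:
Answer: \frac{55}{36} e_{1} + \frac{305}{36} e_{2}


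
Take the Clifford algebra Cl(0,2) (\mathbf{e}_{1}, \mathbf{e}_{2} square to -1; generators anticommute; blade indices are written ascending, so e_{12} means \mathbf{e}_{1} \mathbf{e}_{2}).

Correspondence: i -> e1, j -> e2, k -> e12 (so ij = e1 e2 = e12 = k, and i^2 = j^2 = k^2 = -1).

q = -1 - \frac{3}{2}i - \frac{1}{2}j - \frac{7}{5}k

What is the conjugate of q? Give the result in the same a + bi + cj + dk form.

In blades: q = -1 - \frac{3}{2} e_{1} - \frac{1}{2} e_{2} - \frac{7}{5} e_{12}.
Conjugation here is Clifford conjugation: the scalar is fixed and the grade-1 and grade-2 blades all flip sign, giving -1 + \frac{3}{2} e_{1} + \frac{1}{2} e_{2} + \frac{7}{5} e_{12}; translating back:
Answer: -1 + \frac{3}{2}i + \frac{1}{2}j + \frac{7}{5}k


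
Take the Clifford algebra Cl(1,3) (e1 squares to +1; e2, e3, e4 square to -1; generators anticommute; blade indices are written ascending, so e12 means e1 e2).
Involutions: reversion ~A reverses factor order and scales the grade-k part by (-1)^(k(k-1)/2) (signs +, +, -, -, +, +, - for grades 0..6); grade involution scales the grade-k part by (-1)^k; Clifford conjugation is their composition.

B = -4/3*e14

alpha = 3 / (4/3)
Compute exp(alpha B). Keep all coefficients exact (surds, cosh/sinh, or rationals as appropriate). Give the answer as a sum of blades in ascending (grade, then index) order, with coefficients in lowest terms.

B^2 = (-4/3)^2*(e14)^2 = 16/9*(+1) = 16/9 (a basis 2-blade squares to minus the product of its generators' squares).
B^2 = 16/9 — since the square is positive, the closed form is hyperbolic: l = 4/3, alpha*l = 3, so exp(alpha B) = cosh(3) + (sinh(3)/(4/3))*B = cosh(3) + (3*sinh(3)/4)*B.
Answer: cosh(3) - sinh(3)*e14


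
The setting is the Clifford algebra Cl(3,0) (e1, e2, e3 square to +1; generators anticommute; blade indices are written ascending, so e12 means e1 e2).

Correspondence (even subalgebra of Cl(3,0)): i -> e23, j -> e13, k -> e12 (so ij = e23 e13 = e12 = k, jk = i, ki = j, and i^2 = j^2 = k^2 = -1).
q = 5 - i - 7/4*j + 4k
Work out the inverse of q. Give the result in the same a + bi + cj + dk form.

In blades: q = 5 + 4*e12 - 7/4*e13 - e23.
With qbar = 5 - 4*e12 + 7/4*e13 + e23 (scalar fixed, mapped units negated), q qbar = 721/16 (the sum of squared coefficients), so q^-1 = qbar / (721/16) = 80/721 - 64/721*e12 + 4/103*e13 + 16/721*e23; translating back:
Answer: 80/721 + 16/721*i + 4/103*j - 64/721*k


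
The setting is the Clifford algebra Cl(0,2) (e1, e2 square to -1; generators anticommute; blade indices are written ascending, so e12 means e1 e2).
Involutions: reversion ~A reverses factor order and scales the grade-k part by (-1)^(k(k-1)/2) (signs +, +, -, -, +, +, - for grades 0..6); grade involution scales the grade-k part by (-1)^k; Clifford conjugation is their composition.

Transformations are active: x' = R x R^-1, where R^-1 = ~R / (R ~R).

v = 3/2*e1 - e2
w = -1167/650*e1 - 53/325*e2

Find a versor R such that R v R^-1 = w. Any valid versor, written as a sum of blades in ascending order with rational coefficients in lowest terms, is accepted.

R = v + w = -96/325*e1 - 378/325*e2 works: the equal norms (-13/4) guarantee its sandwich swaps v into w.
Answer: -96/325*e1 - 378/325*e2


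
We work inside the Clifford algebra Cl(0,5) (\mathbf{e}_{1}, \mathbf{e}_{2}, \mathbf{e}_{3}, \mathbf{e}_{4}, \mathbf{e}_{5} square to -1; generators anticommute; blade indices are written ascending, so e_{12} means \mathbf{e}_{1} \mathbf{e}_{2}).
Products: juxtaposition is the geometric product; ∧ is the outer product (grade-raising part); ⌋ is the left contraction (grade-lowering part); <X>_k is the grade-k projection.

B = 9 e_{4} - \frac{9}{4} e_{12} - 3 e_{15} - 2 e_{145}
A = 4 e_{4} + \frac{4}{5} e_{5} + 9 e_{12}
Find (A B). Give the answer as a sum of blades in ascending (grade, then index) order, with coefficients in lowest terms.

step 1: -\frac{63}{4} - \frac{12}{5} e_{1} + \frac{8}{5} e_{14} - 8 e_{15} - 27 e_{25} - \frac{36}{5} e_{45} + 72 e_{124} - \frac{9}{5} e_{125} + 12 e_{145} - 18 e_{245}
Answer: -\frac{63}{4} - \frac{12}{5} e_{1} + \frac{8}{5} e_{14} - 8 e_{15} - 27 e_{25} - \frac{36}{5} e_{45} + 72 e_{124} - \frac{9}{5} e_{125} + 12 e_{145} - 18 e_{245}


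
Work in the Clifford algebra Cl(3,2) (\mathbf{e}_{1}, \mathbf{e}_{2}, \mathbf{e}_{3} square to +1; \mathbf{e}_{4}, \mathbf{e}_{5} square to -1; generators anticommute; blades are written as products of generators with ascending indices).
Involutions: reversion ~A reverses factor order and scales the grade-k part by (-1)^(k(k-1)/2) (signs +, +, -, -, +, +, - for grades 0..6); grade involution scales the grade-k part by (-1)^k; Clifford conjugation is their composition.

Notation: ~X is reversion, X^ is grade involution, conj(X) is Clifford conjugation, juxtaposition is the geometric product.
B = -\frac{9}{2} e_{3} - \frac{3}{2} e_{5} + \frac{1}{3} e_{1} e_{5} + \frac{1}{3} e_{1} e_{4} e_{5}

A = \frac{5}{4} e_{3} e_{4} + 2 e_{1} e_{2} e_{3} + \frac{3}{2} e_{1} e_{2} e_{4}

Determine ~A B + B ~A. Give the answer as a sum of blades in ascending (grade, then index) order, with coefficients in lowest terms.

first term: -\frac{45}{8} e_{4} + 9 e_{1} e_{2} + \frac{1}{2} e_{2} e_{5} + \frac{5}{12} e_{1} e_{3} e_{5} - \frac{2}{3} e_{2} e_{3} e_{5} - \frac{1}{2} e_{2} e_{4} e_{5} + \frac{15}{8} e_{3} e_{4} e_{5} - \frac{27}{4} e_{1} e_{2} e_{3} e_{4} + 3 e_{1} e_{2} e_{3} e_{5} + \frac{9}{4} e_{1} e_{2} e_{4} e_{5} - \frac{5}{12} e_{1} e_{3} e_{4} e_{5} - \frac{2}{3} e_{2} e_{3} e_{4} e_{5}
second term: \frac{45}{8} e_{4} + 9 e_{1} e_{2} - \frac{1}{2} e_{2} e_{5} - \frac{5}{12} e_{1} e_{3} e_{5} + \frac{2}{3} e_{2} e_{3} e_{5} + \frac{1}{2} e_{2} e_{4} e_{5} + \frac{15}{8} e_{3} e_{4} e_{5} + \frac{27}{4} e_{1} e_{2} e_{3} e_{4} - 3 e_{1} e_{2} e_{3} e_{5} - \frac{9}{4} e_{1} e_{2} e_{4} e_{5} - \frac{5}{12} e_{1} e_{3} e_{4} e_{5} - \frac{2}{3} e_{2} e_{3} e_{4} e_{5}
Answer: 18 e_{1} e_{2} + \frac{15}{4} e_{3} e_{4} e_{5} - \frac{5}{6} e_{1} e_{3} e_{4} e_{5} - \frac{4}{3} e_{2} e_{3} e_{4} e_{5}


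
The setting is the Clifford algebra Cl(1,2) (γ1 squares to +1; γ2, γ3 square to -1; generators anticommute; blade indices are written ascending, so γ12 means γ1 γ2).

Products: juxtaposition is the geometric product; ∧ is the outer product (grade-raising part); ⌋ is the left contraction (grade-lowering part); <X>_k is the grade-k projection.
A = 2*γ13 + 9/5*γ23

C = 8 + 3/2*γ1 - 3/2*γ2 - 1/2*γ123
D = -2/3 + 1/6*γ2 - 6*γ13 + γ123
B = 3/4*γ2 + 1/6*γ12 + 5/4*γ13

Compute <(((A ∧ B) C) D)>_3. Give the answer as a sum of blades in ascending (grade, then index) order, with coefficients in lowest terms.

step 1: -3/2*γ123
step 2: -3/4 + 9/4*γ13 - 9/4*γ23 - 12*γ123
step 3: -1 + 9/4*γ1 - 595/8*γ2 - 3/8*γ3 - 27/2*γ12 + γ13 + 3/2*γ23 + 55/8*γ123
step 4: 55/8*γ123
Answer: 55/8*γ123


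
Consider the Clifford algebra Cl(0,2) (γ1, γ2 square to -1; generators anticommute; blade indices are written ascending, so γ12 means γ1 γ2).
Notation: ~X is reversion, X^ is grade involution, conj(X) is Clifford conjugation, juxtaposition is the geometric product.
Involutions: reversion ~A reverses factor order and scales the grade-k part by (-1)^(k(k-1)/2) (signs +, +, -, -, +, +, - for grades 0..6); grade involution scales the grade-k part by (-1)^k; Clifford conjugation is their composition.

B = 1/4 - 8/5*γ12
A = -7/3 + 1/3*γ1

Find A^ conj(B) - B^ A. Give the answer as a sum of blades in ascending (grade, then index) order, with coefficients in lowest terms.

first term: -7/12 - 1/12*γ1 + 8/15*γ2 - 56/15*γ12
second term: -7/12 + 1/12*γ1 - 8/15*γ2 + 56/15*γ12
Answer: -1/6*γ1 + 16/15*γ2 - 112/15*γ12


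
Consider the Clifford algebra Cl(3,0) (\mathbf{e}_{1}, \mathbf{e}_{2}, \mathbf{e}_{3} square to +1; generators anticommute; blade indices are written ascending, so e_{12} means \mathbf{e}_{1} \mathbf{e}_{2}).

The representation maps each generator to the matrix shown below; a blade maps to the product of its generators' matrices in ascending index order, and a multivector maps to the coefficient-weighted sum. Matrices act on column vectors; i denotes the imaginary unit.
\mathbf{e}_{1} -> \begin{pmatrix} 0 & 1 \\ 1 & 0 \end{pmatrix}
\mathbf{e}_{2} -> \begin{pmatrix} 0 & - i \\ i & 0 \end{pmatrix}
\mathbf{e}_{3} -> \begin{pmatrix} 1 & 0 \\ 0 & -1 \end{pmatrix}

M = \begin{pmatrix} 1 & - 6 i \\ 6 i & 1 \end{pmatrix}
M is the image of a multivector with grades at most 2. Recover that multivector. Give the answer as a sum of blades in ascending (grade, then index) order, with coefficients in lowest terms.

Method: 1, rho(e_{1}), rho(e_{2}), rho(e_{3}) form a trace-orthogonal basis of the 2x2 complex matrices (tr(X Y) = 2 if X = Y, else 0), so M = m0*1 + m1*rho(e_{1}) + m2*rho(e_{2}) + m3*rho(e_{3}) with m0 = tr(M)/2 = 1, m1 = tr(M rho(e_{1}))/2 = 0, m2 = tr(M rho(e_{2}))/2 = 6, m3 = tr(M rho(e_{3}))/2 = 0.
Multiplying table entries, the bivector images are rho(e_{12}) = i*rho(e_{3}), rho(e_{13}) = -i*rho(e_{2}), rho(e_{23}) = i*rho(e_{1}); with real blade coefficients the real parts of m0..m3 are the coefficients of 1, e_{1}, e_{2}, e_{3} and the imaginary parts give the bivectors (e_{23}: Im m1, e_{13}: -Im m2, e_{12}: Im m3).
Answer: 1 + 6 e_{2}


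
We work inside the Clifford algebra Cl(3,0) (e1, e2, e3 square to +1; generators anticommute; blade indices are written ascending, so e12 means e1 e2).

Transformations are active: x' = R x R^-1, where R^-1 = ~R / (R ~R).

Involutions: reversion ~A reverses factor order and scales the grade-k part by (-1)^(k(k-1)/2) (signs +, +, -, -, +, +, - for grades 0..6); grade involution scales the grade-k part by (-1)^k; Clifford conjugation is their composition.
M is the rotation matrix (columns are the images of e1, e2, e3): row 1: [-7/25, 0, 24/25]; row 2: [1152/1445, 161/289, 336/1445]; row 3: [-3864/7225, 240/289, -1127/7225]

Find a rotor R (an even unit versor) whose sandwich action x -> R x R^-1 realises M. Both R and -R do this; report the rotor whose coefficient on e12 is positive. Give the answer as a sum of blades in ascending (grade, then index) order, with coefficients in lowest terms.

Method: write R = a + b12*e12 + b13*e13 + b23*e23 with a^2 + b12^2 + b13^2 + b23^2 = 1 (so R^-1 = ~R). Expanding the columns R e_j ~R gives tr M = 4a^2 - 1 and, from the antisymmetric part, M21 - M12 = -4a*b12, M13 - M31 = 4a*b13, M32 - M23 = -4a*b23.
Here tr M = 35/289, so a^2 = (1 + tr M)/4 = 81/289 and a = ±9/17. Taking a = 9/17: M21 - M12 = 1152/1445, M13 - M31 = 432/289, M32 - M23 = 864/1445, giving b12 = -32/85, b13 = 12/17, b23 = -24/85, i.e. R = 9/17 - 32/85*e12 + 12/17*e13 - 24/85*e23.
Its e12 coefficient is negative, so report the other preimage -R.
Answer: -9/17 + 32/85*e12 - 12/17*e13 + 24/85*e23. Recall the cover is two-to-one: with M of trace 35/289, both preimages act alike, and the stated e12 sign chooses the sheet.


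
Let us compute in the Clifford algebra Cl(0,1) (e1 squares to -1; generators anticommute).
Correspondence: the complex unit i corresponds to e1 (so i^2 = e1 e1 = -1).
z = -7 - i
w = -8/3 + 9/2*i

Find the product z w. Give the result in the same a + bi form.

In blades: z = -7 - e1, w = -8/3 + 9/2*e1.
Distribute z over w term by term (generator squares from the signature, products reordered to ascending indices): (-7)*w = 56/3 - 63/2*e1; (-e1)*w = 9/2 + 8/3*e1.
Sum: 139/6 - 173/6*e1; translating back through the correspondence:
Answer: 139/6 - 173/6*i


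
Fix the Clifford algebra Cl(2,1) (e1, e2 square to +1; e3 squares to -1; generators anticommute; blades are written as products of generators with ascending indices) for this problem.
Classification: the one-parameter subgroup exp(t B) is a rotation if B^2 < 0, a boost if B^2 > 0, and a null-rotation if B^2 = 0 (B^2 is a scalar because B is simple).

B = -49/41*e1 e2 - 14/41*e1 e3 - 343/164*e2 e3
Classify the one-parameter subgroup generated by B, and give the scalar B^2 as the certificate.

B^2 term by term: the squares give (-49/41)^2*(e1 e2)^2 + (-14/41)^2*(e1 e3)^2 + (-343/164)^2*(e2 e3)^2 = 2401/1681*(-1) + 196/1681*(+1) + 117649/26896*(+1) = 49/16 (each basis 2-blade squares to minus the product of its generators' squares); cross terms between blades sharing an index anticommute and cancel. So B^2 = 49/16.
Answer: boost, certificate B^2 = 49/16. Because 49/16 is invariant under every versor sandwich, the classification follows from its sign alone.


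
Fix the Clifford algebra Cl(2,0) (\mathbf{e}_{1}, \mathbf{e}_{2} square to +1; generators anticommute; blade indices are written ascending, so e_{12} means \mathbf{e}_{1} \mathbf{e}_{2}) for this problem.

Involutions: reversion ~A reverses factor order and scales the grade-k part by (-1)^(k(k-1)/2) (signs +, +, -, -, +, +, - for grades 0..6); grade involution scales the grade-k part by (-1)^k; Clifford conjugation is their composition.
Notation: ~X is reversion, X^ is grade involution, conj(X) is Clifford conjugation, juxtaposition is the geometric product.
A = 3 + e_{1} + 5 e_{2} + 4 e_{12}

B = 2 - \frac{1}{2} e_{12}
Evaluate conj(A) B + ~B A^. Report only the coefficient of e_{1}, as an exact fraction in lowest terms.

first term: 4 - \frac{9}{2} e_{1} - \frac{19}{2} e_{2} - \frac{19}{2} e_{12}
second term: 4 - \frac{9}{2} e_{1} - \frac{19}{2} e_{2} + \frac{19}{2} e_{12}
Answer: -9


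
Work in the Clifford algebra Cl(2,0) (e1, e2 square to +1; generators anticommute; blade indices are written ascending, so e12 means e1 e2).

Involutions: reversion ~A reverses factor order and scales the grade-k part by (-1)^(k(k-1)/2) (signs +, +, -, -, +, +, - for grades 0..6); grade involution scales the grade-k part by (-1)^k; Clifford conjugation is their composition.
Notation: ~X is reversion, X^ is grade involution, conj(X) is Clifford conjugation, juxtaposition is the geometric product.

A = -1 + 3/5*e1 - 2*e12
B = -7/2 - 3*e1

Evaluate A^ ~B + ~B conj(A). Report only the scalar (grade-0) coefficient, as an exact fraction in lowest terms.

first term: 53/10 + 51/10*e1 - 6*e2 + 7*e12
second term: 53/10 + 51/10*e1 - 6*e2 - 7*e12
Answer: 53/5


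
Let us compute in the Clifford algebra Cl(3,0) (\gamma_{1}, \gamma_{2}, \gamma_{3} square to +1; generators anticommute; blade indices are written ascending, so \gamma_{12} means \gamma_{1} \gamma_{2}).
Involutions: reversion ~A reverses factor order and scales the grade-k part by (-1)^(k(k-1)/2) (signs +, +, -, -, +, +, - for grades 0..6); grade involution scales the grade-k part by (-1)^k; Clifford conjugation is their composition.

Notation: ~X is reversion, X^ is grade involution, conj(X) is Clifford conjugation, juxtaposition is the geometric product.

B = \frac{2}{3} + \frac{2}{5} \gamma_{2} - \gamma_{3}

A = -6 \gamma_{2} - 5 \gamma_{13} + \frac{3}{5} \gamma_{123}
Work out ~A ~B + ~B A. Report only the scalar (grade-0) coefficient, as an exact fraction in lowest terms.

first term: -\frac{12}{5} - 5 \gamma_{1} - 4 \gamma_{2} + \frac{3}{5} \gamma_{12} + \frac{268}{75} \gamma_{13} + 6 \gamma_{23} - \frac{12}{5} \gamma_{123}
second term: -\frac{12}{5} - 5 \gamma_{1} - 4 \gamma_{2} - \frac{3}{5} \gamma_{12} - \frac{268}{75} \gamma_{13} - 6 \gamma_{23} + \frac{12}{5} \gamma_{123}
Answer: -\frac{24}{5}
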